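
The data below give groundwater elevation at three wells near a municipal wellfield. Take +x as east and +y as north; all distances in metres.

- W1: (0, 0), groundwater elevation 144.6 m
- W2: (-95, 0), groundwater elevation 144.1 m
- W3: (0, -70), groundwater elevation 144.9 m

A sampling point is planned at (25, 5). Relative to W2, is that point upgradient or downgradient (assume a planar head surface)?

upgradient

∂h/∂x = (144.1 − 144.6) / (-95 − 0) = +0.005263
∂h/∂y = (144.9 − 144.6) / (-70 − 0) = -0.004286
Head at (25, 5) = 144.6 + (+0.005263)·(25) + (-0.004286)·(5) = 144.71 m.
That is higher than the 144.1 m at W2, so the point is upgradient.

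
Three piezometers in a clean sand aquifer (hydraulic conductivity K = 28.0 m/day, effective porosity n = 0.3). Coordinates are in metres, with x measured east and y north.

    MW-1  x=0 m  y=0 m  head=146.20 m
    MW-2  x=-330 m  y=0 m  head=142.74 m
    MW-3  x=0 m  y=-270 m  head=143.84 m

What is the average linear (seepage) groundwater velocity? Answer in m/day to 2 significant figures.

1.3 m/day

∂h/∂x = (142.74 − 146.20) / (-330 − 0) = +0.01048
∂h/∂y = (143.84 − 146.20) / (-270 − 0) = +0.008741
|∇h| = √(0.01048² + 0.008741²) = 0.01365
Seepage velocity v = K·i/n = 28.0 × 0.01365 / 0.3 = 1.274 m/day.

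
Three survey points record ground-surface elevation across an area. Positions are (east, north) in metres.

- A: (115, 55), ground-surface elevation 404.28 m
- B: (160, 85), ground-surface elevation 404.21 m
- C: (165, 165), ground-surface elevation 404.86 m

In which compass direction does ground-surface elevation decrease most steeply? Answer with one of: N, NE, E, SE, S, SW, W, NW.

Differences from A: to B (Δx, Δy, Δh) = (45, 30, -0.07); to C = (50, 110, +0.58).
Solve a·Δx + b·Δy = Δz: det = 45·110 − 50·30 = 3450.
∂z/∂x = [(-0.07)·110 − (+0.58)·30] / 3450 = -0.007275
∂z/∂y = [45·(+0.58) − 50·(-0.07)] / 3450 = +0.008580
Steepest decrease is along −∇f = (+0.007275 E, -0.008580 N) → southeast.

SE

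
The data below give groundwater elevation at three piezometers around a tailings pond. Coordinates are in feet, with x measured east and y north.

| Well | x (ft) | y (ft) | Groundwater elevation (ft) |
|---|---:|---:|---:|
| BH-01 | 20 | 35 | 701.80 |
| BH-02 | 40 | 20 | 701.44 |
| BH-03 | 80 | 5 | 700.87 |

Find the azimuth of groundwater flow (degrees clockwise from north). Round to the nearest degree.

Taking BH-01 as reference: BH-02−BH-01 = (20, -15, -0.36); BH-03−BH-01 = (60, -30, -0.93).
Solve a·Δx + b·Δy = Δh: det = 20·(-30) − 60·(-15) = 300.
∂h/∂x = [(-0.36)·(-30) − (-0.93)·(-15)] / 300 = -0.01050
∂h/∂y = [20·(-0.93) − 60·(-0.36)] / 300 = +0.010000
Flow direction (−∇h) has components (+0.01050 E, -0.010000 N).
Azimuth = atan2(E, N) = atan2(+0.01050, -0.010000) = 133.6° ≈ 134°.

134°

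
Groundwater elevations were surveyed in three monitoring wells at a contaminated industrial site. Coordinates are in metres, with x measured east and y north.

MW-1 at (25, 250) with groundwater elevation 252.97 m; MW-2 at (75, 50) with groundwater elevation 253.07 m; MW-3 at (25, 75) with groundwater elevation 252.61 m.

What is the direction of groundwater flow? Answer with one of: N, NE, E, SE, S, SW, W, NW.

W

Taking MW-1 as reference: MW-2−MW-1 = (50, -200, +0.10); MW-3−MW-1 = (0, -175, -0.36).
Solve a·Δx + b·Δy = Δh: det = 50·(-175) − 0·(-200) = -8750.
∂h/∂x = [(+0.10)·(-175) − (-0.36)·(-200)] / -8750 = +0.01023
∂h/∂y = [50·(-0.36) − 0·(+0.10)] / -8750 = +0.002057
Flow = −∇h = (-0.01023 east, -0.002057 north), which points west.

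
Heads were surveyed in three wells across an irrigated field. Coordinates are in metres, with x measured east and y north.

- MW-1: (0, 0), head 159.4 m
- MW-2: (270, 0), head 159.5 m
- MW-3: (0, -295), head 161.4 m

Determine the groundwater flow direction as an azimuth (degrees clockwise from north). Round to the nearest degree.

∂h/∂x = (159.5 − 159.4) / (270 − 0) = +0.0003704
∂h/∂y = (161.4 − 159.4) / (-295 − 0) = -0.006780
Flow direction (−∇h) has components (-0.0003704 E, +0.006780 N).
Azimuth = atan2(E, N) = atan2(-0.0003704, +0.006780) = 356.9° ≈ 357°.

357°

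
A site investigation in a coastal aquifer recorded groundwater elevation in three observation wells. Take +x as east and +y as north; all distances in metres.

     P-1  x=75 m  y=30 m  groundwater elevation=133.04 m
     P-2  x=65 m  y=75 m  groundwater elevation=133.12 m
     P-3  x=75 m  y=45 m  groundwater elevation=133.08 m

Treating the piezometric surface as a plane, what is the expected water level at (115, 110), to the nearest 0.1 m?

Taking P-1 as reference: P-2−P-1 = (-10, 45, +0.08); P-3−P-1 = (0, 15, +0.04).
Solve a·Δx + b·Δy = Δh: det = (-10)·15 − 0·45 = -150.
∂h/∂x = [(+0.08)·15 − (+0.04)·45] / -150 = +0.004000
∂h/∂y = [(-10)·(+0.04) − 0·(+0.08)] / -150 = +0.002667
h(115, 110) = 133.04 + (+0.004000)·(40) + (+0.002667)·(80) = 133.04 +0.160 +0.213 = 133.413 m.

133.4 m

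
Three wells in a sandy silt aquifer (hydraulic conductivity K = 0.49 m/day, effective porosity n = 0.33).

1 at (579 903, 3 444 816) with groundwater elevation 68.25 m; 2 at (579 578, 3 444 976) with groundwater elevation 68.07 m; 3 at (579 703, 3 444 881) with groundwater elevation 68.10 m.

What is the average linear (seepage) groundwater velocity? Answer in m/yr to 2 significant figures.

0.88 m/yr

With h = a·x + b·y + c and 1 as origin, the differences give:
  (-325)·a + 160·b = -0.18
  (-200)·a + 65·b = -0.15
Eliminate b (×65 and ×160, subtract): 10875·a = 12.300 → a = ∂h/∂x = +0.001131
Back-substitute: b = ∂h/∂y = +0.001172.
|∇h| = √(0.001131² + 0.001172²) = 0.001629
Seepage velocity v = K·i/n = 0.49 × 0.001629 / 0.33 = 0.002419 m/day = 0.8835 m/yr.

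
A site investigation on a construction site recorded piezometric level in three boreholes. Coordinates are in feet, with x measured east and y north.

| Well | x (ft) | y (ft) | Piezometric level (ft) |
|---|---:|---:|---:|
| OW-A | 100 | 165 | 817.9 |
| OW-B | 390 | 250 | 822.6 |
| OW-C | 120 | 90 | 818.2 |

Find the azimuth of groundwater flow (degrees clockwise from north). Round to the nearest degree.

Differences from OW-A: to OW-B (Δx, Δy, Δh) = (290, 85, +4.7); to OW-C = (20, -75, +0.3).
Determinant of the coordinate differences = 290·(-75) − 20·85 = -23450.
∂h/∂x = [(+4.7)·(-75) − (+0.3)·85] / -23450 = +0.01612
∂h/∂y = [290·(+0.3) − 20·(+4.7)] / -23450 = +0.0002985
Flow direction (−∇h) has components (-0.01612 E, -0.0002985 N).
Azimuth = atan2(E, N) = atan2(-0.01612, -0.0002985) = 268.9° ≈ 269°.

269°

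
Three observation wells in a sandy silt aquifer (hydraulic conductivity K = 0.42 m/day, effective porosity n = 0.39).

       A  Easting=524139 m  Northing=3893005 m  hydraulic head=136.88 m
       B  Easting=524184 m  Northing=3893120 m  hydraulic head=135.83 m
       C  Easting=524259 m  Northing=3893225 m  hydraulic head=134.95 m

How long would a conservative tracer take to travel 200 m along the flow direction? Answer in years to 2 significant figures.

49 years

With h = a·x + b·y + c and A as origin, the differences give:
  45·a + 115·b = -1.05
  120·a + 220·b = -1.93
Eliminate b (×220 and ×115, subtract): -3900·a = -9.050 → a = ∂h/∂x = +0.002321
Back-substitute: b = ∂h/∂y = -0.01004.
|∇h| = √(0.002321² + -0.01004²) = 0.0103
Seepage velocity v = K·i/n = 0.42 × 0.0103 / 0.39 = 0.01109 m/day.
t = 200 / 0.01109 = 1.803e+04 days = 49.4 years.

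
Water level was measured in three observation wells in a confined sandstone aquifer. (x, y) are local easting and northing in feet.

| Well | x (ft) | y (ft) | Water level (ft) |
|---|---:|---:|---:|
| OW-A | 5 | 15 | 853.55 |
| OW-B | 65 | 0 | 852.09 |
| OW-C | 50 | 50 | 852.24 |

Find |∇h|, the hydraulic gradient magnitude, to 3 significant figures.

Differences from OW-A: to OW-B (Δx, Δy, Δh) = (60, -15, -1.46); to OW-C = (45, 35, -1.31).
Solve a·Δx + b·Δy = Δh: det = 60·35 − 45·(-15) = 2775.
∂h/∂x = [(-1.46)·35 − (-1.31)·(-15)] / 2775 = -0.02550
∂h/∂y = [60·(-1.31) − 45·(-1.46)] / 2775 = -0.004649
|∇h| = √(-0.02550² + -0.004649²) = 0.02592

0.0259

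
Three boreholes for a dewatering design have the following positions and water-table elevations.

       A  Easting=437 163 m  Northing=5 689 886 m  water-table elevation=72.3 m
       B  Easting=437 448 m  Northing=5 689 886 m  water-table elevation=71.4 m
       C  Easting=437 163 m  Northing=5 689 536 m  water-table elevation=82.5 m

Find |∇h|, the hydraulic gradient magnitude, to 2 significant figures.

0.029

∂h/∂x = (71.4 − 72.3) / (437448 − 437163) = -0.003158
∂h/∂y = (82.5 − 72.3) / (5689536 − 5689886) = -0.02914
|∇h| = √(-0.003158² + -0.02914²) = 0.02931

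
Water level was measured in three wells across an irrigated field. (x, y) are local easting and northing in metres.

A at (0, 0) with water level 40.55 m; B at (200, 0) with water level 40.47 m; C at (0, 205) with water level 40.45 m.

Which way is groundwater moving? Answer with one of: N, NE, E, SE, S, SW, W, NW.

∂h/∂x = (40.47 − 40.55) / (200 − 0) = -0.0004000
∂h/∂y = (40.45 − 40.55) / (205 − 0) = -0.0004878
Flow = −∇h = (+0.0004000 east, +0.0004878 north), which points northeast.

NE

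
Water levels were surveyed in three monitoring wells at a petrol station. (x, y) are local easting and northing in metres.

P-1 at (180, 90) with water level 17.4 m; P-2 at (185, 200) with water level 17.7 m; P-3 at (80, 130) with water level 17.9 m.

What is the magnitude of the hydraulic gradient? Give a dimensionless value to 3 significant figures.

0.00481

Taking P-1 as reference: P-2−P-1 = (5, 110, +0.3); P-3−P-1 = (-100, 40, +0.5).
Determinant of the coordinate differences = 5·40 − (-100)·110 = 11200.
∂h/∂x = [(+0.3)·40 − (+0.5)·110] / 11200 = -0.003839
∂h/∂y = [5·(+0.5) − (-100)·(+0.3)] / 11200 = +0.002902
|∇h| = √(-0.003839² + 0.002902²) = 0.004812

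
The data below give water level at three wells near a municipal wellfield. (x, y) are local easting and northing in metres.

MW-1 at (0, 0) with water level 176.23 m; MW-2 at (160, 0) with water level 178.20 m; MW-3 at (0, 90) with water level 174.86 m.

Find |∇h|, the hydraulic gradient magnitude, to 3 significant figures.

0.0196

∂h/∂x = (178.20 − 176.23) / (160 − 0) = +0.01231
∂h/∂y = (174.86 − 176.23) / (90 − 0) = -0.01522
|∇h| = √(0.01231² + -0.01522²) = 0.01958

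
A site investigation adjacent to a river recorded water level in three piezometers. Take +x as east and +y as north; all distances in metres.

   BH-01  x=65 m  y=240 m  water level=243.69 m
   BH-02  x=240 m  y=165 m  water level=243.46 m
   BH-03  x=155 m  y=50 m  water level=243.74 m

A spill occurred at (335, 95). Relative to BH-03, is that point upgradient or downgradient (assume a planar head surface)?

Taking BH-01 as reference: BH-02−BH-01 = (175, -75, -0.23); BH-03−BH-01 = (90, -190, +0.05).
Solve a·Δx + b·Δy = Δh: det = 175·(-190) − 90·(-75) = -26500.
∂h/∂x = [(-0.23)·(-190) − (+0.05)·(-75)] / -26500 = -0.001791
∂h/∂y = [175·(+0.05) − 90·(-0.23)] / -26500 = -0.001111
Head at (335, 95) = 243.69 + (-0.001791)·(270) + (-0.001111)·(-145) = 243.37 m.
That is lower than the 243.74 m at BH-03, so the point is downgradient.

downgradient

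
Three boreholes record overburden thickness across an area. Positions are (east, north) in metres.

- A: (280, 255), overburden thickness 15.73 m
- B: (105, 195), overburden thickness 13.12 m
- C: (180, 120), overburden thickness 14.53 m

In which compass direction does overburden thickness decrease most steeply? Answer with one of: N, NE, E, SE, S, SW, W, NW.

W

Three-point gradient (reference A): Δ to B = (-175, -60, -2.61), Δ to C = (-100, -135, -1.20).
∂d/∂x = +0.01591, ∂d/∂y = -0.002894 (det = 17625).
Steepest decrease is along −∇f = (-0.01591 E, +0.002894 N) → west.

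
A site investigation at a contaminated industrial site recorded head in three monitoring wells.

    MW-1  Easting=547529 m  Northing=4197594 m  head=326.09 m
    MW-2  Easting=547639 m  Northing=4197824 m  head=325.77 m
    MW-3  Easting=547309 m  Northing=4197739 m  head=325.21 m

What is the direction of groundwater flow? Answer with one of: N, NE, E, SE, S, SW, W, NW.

NW

Differences from MW-1: to MW-2 (Δx, Δy, Δh) = (110, 230, -0.32); to MW-3 = (-220, 145, -0.88).
Solve a·Δx + b·Δy = Δh: det = 110·145 − (-220)·230 = 66550.
∂h/∂x = [(-0.32)·145 − (-0.88)·230] / 66550 = +0.002344
∂h/∂y = [110·(-0.88) − (-220)·(-0.32)] / 66550 = -0.002512
Flow = −∇h = (-0.002344 east, +0.002512 north), which points northwest.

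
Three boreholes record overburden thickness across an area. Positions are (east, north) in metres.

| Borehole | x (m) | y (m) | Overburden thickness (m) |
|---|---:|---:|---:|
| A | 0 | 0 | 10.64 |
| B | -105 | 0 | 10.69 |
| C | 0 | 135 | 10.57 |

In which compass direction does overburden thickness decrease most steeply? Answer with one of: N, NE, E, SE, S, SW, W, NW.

NE

∂d/∂x = (10.69 − 10.64) / (-105 − 0) = -0.0004762
∂d/∂y = (10.57 − 10.64) / (135 − 0) = -0.0005185
Steepest decrease is along −∇f = (+0.0004762 E, +0.0005185 N) → northeast.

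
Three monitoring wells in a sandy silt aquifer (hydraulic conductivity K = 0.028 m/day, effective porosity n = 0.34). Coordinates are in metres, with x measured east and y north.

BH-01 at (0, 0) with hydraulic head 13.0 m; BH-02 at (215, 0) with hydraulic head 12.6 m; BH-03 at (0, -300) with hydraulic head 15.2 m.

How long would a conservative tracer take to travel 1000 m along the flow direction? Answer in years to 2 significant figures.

∂h/∂x = (12.6 − 13.0) / (215 − 0) = -0.001860
∂h/∂y = (15.2 − 13.0) / (-300 − 0) = -0.007333
|∇h| = √(-0.001860² + -0.007333²) = 0.007565
Seepage velocity v = K·i/n = 0.028 × 0.007565 / 0.34 = 0.000623 m/day.
t = 1000 / 0.000623 = 1.605e+06 days = 4.39e+03 years.

4400 years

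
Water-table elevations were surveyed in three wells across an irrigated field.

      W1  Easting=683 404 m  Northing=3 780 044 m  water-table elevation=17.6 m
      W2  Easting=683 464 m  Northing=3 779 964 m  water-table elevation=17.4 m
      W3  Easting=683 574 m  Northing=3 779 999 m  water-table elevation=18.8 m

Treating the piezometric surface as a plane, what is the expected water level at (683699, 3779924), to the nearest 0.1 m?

Differences from W1: to W2 (Δx, Δy, Δh) = (60, -80, -0.2); to W3 = (170, -45, +1.2).
Determinant of the coordinate differences = 60·(-45) − 170·(-80) = 10900.
∂h/∂x = [(-0.2)·(-45) − (+1.2)·(-80)] / 10900 = +0.009633
∂h/∂y = [60·(+1.2) − 170·(-0.2)] / 10900 = +0.009725
h(683699, 3779924) = 17.6 + (+0.009633)·(295) + (+0.009725)·(-120) = 17.6 +2.842 -1.167 = 19.275 m.

19.3 m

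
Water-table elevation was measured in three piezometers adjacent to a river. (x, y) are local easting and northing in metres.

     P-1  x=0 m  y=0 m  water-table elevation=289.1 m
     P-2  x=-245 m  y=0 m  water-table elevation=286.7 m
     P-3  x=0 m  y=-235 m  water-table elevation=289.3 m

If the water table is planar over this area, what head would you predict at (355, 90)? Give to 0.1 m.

∂h/∂x = (286.7 − 289.1) / (-245 − 0) = +0.009796
∂h/∂y = (289.3 − 289.1) / (-235 − 0) = -0.0008511
h(355, 90) = 289.1 + (+0.009796)·(355) + (-0.0008511)·(90) = 289.1 +3.478 -0.077 = 292.501 m.

292.5 m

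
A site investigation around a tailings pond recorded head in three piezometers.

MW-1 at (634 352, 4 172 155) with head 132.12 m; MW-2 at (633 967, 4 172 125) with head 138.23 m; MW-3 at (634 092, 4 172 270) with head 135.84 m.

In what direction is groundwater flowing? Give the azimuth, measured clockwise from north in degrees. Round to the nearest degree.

079°

Differences from MW-1: to MW-2 (Δx, Δy, Δh) = (-385, -30, +6.11); to MW-3 = (-260, 115, +3.72).
Determinant of the coordinate differences = (-385)·115 − (-260)·(-30) = -52075.
∂h/∂x = [(+6.11)·115 − (+3.72)·(-30)] / -52075 = -0.01564
∂h/∂y = [(-385)·(+3.72) − (-260)·(+6.11)] / -52075 = -0.003003
Flow direction (−∇h) has components (+0.01564 E, +0.003003 N).
Azimuth = atan2(E, N) = atan2(+0.01564, +0.003003) = 79.1° ≈ 079°.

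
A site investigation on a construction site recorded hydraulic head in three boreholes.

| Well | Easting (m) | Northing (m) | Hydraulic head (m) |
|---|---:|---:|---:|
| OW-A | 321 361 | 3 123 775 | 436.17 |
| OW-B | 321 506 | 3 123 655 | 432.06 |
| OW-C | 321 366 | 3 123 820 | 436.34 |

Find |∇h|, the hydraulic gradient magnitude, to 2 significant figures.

0.024

Three-point gradient (reference OW-A): Δ to OW-B = (145, -120, -4.11), Δ to OW-C = (5, 45, +0.17).
∂h/∂x = -0.02309, ∂h/∂y = +0.006344 (det = 7125).
|∇h| = √(-0.02309² + 0.006344²) = 0.02395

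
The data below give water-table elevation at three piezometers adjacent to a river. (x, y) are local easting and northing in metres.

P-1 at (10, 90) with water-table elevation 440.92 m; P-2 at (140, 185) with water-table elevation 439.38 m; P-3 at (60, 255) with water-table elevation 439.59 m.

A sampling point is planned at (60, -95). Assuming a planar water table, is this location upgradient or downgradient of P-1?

With h = a·x + b·y + c and P-1 as origin, the differences give:
  130·a + 95·b = -1.54
  50·a + 165·b = -1.33
Eliminate b (×165 and ×95, subtract): 16700·a = -127.750 → a = ∂h/∂x = -0.007650
Back-substitute: b = ∂h/∂y = -0.005743.
Head at (60, -95) = 440.92 + (-0.007650)·(50) + (-0.005743)·(-185) = 441.60 m.
That is higher than the 440.92 m at P-1, so the point is upgradient.

upgradient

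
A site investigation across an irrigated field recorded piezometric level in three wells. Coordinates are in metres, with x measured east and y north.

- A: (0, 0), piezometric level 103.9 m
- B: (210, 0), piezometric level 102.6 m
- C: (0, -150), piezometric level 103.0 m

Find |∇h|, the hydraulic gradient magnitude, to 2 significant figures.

∂h/∂x = (102.6 − 103.9) / (210 − 0) = -0.006190
∂h/∂y = (103.0 − 103.9) / (-150 − 0) = +0.006000
|∇h| = √(-0.006190² + 0.006000²) = 0.008621

0.0086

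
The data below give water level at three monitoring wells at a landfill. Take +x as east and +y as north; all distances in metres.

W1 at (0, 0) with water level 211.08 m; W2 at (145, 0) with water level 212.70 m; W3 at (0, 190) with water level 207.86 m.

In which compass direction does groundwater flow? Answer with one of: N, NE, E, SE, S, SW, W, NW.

NW

∂h/∂x = (212.70 − 211.08) / (145 − 0) = +0.01117
∂h/∂y = (207.86 − 211.08) / (190 − 0) = -0.01695
Flow = −∇h = (-0.01117 east, +0.01695 north), which points northwest.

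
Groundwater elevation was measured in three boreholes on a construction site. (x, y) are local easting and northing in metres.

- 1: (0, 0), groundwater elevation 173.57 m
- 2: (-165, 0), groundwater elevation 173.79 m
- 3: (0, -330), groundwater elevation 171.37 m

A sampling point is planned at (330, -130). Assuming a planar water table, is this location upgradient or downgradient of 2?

∂h/∂x = (173.79 − 173.57) / (-165 − 0) = -0.001333
∂h/∂y = (171.37 − 173.57) / (-330 − 0) = +0.006667
Head at (330, -130) = 173.57 + (-0.001333)·(330) + (+0.006667)·(-130) = 172.26 m.
That is lower than the 173.79 m at 2, so the point is downgradient.

downgradient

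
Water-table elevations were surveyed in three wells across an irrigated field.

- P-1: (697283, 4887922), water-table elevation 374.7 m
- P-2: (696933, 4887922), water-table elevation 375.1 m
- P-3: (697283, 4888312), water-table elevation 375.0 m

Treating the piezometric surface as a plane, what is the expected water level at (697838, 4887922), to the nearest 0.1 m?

374.1 m

∂h/∂x = (375.1 − 374.7) / (696933 − 697283) = -0.001143
∂h/∂y = (375.0 − 374.7) / (4888312 − 4887922) = +0.0007692
h(697838, 4887922) = 374.7 + (-0.001143)·(555) + (+0.0007692)·(0) = 374.7 -0.634 +0.000 = 374.066 m.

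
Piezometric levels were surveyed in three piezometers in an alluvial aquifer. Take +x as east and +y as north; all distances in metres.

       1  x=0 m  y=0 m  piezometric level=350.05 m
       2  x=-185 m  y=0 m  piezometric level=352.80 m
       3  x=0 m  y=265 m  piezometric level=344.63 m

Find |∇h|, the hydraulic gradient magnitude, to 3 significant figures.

∂h/∂x = (352.80 − 350.05) / (-185 − 0) = -0.01486
∂h/∂y = (344.63 − 350.05) / (265 − 0) = -0.02045
|∇h| = √(-0.01486² + -0.02045²) = 0.02528

0.0253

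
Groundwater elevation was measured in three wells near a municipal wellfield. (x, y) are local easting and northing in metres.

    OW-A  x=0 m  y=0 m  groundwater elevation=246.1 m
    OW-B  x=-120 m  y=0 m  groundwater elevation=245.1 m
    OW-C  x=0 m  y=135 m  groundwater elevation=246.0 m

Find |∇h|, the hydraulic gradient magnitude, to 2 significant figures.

∂h/∂x = (245.1 − 246.1) / (-120 − 0) = +0.008333
∂h/∂y = (246.0 − 246.1) / (135 − 0) = -0.0007407
|∇h| = √(0.008333² + -0.0007407²) = 0.008366

0.0084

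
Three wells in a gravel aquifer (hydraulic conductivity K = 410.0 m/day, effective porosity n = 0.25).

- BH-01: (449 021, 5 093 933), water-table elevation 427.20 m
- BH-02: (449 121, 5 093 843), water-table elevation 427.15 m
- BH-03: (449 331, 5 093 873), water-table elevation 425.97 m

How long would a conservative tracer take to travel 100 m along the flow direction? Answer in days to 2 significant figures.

8.8 days

Three-point gradient (reference BH-01): Δ to BH-02 = (100, -90, -0.05), Δ to BH-03 = (310, -60, -1.23).
∂h/∂x = -0.004918, ∂h/∂y = -0.004909 (det = 21900).
|∇h| = √(-0.004918² + -0.004909²) = 0.006949
Seepage velocity v = K·i/n = 410.0 × 0.006949 / 0.25 = 11.4 m/day.
t = 100 / 11.4 = 8.772 days.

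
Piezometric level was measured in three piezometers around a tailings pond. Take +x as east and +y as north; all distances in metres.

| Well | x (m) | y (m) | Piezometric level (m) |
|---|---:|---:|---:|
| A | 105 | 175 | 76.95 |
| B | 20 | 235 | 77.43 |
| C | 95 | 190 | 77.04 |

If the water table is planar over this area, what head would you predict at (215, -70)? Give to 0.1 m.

75.6 m

Three-point gradient (reference A): Δ to B = (-85, 60, +0.48), Δ to C = (-10, 15, +0.09).
∂h/∂x = -0.002667, ∂h/∂y = +0.004222 (det = -675).
h(215, -70) = 76.95 + (-0.002667)·(110) + (+0.004222)·(-245) = 76.95 -0.293 -1.034 = 75.622 m.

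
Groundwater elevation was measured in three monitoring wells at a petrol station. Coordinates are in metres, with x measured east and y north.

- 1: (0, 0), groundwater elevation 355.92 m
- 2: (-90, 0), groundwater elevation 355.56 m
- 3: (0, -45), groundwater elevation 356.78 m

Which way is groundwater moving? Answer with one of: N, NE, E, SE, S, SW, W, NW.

∂h/∂x = (355.56 − 355.92) / (-90 − 0) = +0.004000
∂h/∂y = (356.78 − 355.92) / (-45 − 0) = -0.01911
Flow = −∇h = (-0.004000 east, +0.01911 north), which points north.

N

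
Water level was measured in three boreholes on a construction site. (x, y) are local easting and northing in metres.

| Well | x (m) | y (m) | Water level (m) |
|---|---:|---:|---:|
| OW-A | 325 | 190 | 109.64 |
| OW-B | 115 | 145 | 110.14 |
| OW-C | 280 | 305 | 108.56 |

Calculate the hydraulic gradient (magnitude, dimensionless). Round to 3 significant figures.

0.00953

Differences from OW-A: to OW-B (Δx, Δy, Δh) = (-210, -45, +0.50); to OW-C = (-45, 115, -1.08).
Determinant of the coordinate differences = (-210)·115 − (-45)·(-45) = -26175.
∂h/∂x = [(+0.50)·115 − (-1.08)·(-45)] / -26175 = -0.0003400
∂h/∂y = [(-210)·(-1.08) − (-45)·(+0.50)] / -26175 = -0.009524
|∇h| = √(-0.0003400² + -0.009524²) = 0.00953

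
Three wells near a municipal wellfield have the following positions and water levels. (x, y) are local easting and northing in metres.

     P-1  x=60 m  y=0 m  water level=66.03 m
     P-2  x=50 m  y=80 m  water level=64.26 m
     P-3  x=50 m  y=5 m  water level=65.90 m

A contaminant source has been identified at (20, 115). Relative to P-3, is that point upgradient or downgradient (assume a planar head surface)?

Taking P-1 as reference: P-2−P-1 = (-10, 80, -1.77); P-3−P-1 = (-10, 5, -0.13).
Determinant of the coordinate differences = (-10)·5 − (-10)·80 = 750.
∂h/∂x = [(-1.77)·5 − (-0.13)·80] / 750 = +0.002067
∂h/∂y = [(-10)·(-0.13) − (-10)·(-1.77)] / 750 = -0.02187
Head at (20, 115) = 66.03 + (+0.002067)·(-40) + (-0.02187)·(115) = 63.43 m.
That is lower than the 65.90 m at P-3, so the point is downgradient.

downgradient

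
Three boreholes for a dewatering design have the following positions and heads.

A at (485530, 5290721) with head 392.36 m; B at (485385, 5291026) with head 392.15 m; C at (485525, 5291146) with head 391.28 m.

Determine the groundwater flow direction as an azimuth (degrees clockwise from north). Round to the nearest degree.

057°

Taking A as reference: B−A = (-145, 305, -0.21); C−A = (-5, 425, -1.08).
Determinant of the coordinate differences = (-145)·425 − (-5)·305 = -60100.
∂h/∂x = [(-0.21)·425 − (-1.08)·305] / -60100 = -0.003996
∂h/∂y = [(-145)·(-1.08) − (-5)·(-0.21)] / -60100 = -0.002588
Flow direction (−∇h) has components (+0.003996 E, +0.002588 N).
Azimuth = atan2(E, N) = atan2(+0.003996, +0.002588) = 57.1° ≈ 057°.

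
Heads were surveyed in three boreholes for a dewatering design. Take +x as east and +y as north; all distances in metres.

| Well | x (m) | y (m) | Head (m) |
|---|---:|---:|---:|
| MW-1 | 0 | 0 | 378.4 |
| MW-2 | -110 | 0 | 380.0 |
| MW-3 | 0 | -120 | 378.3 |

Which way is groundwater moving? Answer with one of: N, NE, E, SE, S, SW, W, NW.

E

∂h/∂x = (380.0 − 378.4) / (-110 − 0) = -0.01455
∂h/∂y = (378.3 − 378.4) / (-120 − 0) = +0.0008333
Flow = −∇h = (+0.01455 east, -0.0008333 north), which points east.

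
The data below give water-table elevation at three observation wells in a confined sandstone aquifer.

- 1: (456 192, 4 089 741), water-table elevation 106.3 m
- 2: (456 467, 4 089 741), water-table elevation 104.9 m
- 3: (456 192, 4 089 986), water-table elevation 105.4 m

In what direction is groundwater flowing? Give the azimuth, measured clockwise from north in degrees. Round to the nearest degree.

∂h/∂x = (104.9 − 106.3) / (456467 − 456192) = -0.005091
∂h/∂y = (105.4 − 106.3) / (4089986 − 4089741) = -0.003673
Flow direction (−∇h) has components (+0.005091 E, +0.003673 N).
Azimuth = atan2(E, N) = atan2(+0.005091, +0.003673) = 54.2° ≈ 054°.

054°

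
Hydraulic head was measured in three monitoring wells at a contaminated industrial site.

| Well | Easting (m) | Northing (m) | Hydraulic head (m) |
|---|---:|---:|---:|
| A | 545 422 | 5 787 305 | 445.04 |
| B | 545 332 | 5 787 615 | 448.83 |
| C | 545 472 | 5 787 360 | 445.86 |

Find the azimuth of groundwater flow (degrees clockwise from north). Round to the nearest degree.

Taking A as reference: B−A = (-90, 310, +3.79); C−A = (50, 55, +0.82).
Solve a·Δx + b·Δy = Δh: det = (-90)·55 − 50·310 = -20450.
∂h/∂x = [(+3.79)·55 − (+0.82)·310] / -20450 = +0.002237
∂h/∂y = [(-90)·(+0.82) − 50·(+3.79)] / -20450 = +0.01288
Flow direction (−∇h) has components (-0.002237 E, -0.01288 N).
Azimuth = atan2(E, N) = atan2(-0.002237, -0.01288) = 189.9° ≈ 190°.

190°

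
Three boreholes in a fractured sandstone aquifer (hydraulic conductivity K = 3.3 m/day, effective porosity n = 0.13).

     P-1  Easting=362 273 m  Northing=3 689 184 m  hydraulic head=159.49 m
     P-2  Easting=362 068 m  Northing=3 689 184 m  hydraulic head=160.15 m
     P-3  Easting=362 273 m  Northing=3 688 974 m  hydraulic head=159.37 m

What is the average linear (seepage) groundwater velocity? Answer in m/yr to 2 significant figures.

30 m/yr

∂h/∂x = (160.15 − 159.49) / (362068 − 362273) = -0.003220
∂h/∂y = (159.37 − 159.49) / (3688974 − 3689184) = +0.0005714
|∇h| = √(-0.003220² + 0.0005714²) = 0.00327
Seepage velocity v = K·i/n = 3.3 × 0.00327 / 0.13 = 0.08301 m/day = 30.32 m/yr.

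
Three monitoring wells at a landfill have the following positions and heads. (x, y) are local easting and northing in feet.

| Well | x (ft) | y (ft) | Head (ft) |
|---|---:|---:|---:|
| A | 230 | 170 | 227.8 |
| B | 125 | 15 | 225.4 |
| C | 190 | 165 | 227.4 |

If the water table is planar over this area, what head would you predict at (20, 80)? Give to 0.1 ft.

Differences from A: to B (Δx, Δy, Δh) = (-105, -155, -2.4); to C = (-40, -5, -0.4).
Solve a·Δx + b·Δy = Δh: det = (-105)·(-5) − (-40)·(-155) = -5675.
∂h/∂x = [(-2.4)·(-5) − (-0.4)·(-155)] / -5675 = +0.008811
∂h/∂y = [(-105)·(-0.4) − (-40)·(-2.4)] / -5675 = +0.009515
h(20, 80) = 227.8 + (+0.008811)·(-210) + (+0.009515)·(-90) = 227.8 -1.850 -0.856 = 225.093 ft.

225.1 ft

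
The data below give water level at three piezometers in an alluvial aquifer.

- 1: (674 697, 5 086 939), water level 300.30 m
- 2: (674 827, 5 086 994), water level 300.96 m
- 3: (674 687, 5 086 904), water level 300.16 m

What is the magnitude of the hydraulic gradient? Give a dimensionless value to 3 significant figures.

With h = a·x + b·y + c and 1 as origin, the differences give:
  130·a + 55·b = +0.66
  (-10)·a + (-35)·b = -0.14
Eliminate b (×(-35) and ×55, subtract): -4000·a = -15.400 → a = ∂h/∂x = +0.003850
Back-substitute: b = ∂h/∂y = +0.002900.
|∇h| = √(0.003850² + 0.002900²) = 0.00482

0.00482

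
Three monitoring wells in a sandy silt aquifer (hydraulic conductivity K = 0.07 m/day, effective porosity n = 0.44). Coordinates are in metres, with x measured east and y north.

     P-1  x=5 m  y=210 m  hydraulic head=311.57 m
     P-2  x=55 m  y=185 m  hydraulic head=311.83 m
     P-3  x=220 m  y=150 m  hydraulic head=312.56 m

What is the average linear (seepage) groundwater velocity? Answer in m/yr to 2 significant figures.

Three-point gradient (reference P-1): Δ to P-2 = (50, -25, +0.26), Δ to P-3 = (215, -60, +0.99).
∂h/∂x = +0.003853, ∂h/∂y = -0.002695 (det = 2375).
|∇h| = √(0.003853² + -0.002695²) = 0.004702
Seepage velocity v = K·i/n = 0.07 × 0.004702 / 0.44 = 0.000748 m/day = 0.2732 m/yr.

0.27 m/yr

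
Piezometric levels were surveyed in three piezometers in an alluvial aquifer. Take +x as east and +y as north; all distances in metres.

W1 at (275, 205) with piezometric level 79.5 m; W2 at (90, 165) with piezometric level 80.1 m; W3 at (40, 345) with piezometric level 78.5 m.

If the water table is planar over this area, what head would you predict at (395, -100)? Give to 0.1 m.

Taking W1 as reference: W2−W1 = (-185, -40, +0.6); W3−W1 = (-235, 140, -1.0).
Determinant of the coordinate differences = (-185)·140 − (-235)·(-40) = -35300.
∂h/∂x = [(+0.6)·140 − (-1.0)·(-40)] / -35300 = -0.001246
∂h/∂y = [(-185)·(-1.0) − (-235)·(+0.6)] / -35300 = -0.009235
h(395, -100) = 79.5 + (-0.001246)·(120) + (-0.009235)·(-305) = 79.5 -0.150 +2.817 = 82.167 m.

82.2 m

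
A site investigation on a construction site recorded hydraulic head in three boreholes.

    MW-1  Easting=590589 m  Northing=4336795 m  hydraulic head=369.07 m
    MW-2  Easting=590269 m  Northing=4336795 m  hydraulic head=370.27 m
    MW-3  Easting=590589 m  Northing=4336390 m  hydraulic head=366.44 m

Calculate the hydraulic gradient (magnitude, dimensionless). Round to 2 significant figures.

0.0075

∂h/∂x = (370.27 − 369.07) / (590269 − 590589) = -0.003750
∂h/∂y = (366.44 − 369.07) / (4336390 − 4336795) = +0.006494
|∇h| = √(-0.003750² + 0.006494²) = 0.007499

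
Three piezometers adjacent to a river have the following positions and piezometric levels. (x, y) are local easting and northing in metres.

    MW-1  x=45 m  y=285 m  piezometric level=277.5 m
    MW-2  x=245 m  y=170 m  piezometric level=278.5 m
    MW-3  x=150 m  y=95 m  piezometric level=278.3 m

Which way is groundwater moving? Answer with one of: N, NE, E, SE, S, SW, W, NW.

Taking MW-1 as reference: MW-2−MW-1 = (200, -115, +1.0); MW-3−MW-1 = (105, -190, +0.8).
Solve a·Δx + b·Δy = Δh: det = 200·(-190) − 105·(-115) = -25925.
∂h/∂x = [(+1.0)·(-190) − (+0.8)·(-115)] / -25925 = +0.003780
∂h/∂y = [200·(+0.8) − 105·(+1.0)] / -25925 = -0.002122
Flow = −∇h = (-0.003780 east, +0.002122 north), which points northwest.

NW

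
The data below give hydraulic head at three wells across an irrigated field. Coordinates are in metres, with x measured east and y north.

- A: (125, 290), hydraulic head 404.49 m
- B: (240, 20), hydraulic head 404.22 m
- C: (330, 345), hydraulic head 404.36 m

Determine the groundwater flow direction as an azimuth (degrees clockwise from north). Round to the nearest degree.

129°

With h = a·x + b·y + c and A as origin, the differences give:
  115·a + (-270)·b = -0.27
  205·a + 55·b = -0.13
Eliminate b (×55 and ×(-270), subtract): 61675·a = -49.950 → a = ∂h/∂x = -0.0008099
Back-substitute: b = ∂h/∂y = +0.0006550.
Flow direction (−∇h) has components (+0.0008099 E, -0.0006550 N).
Azimuth = atan2(E, N) = atan2(+0.0008099, -0.0006550) = 129.0° ≈ 129°.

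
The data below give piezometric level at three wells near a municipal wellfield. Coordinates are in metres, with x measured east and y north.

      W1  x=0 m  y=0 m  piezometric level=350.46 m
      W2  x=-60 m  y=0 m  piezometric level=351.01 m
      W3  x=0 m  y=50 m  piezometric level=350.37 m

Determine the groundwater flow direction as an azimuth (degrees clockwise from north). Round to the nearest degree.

∂h/∂x = (351.01 − 350.46) / (-60 − 0) = -0.009167
∂h/∂y = (350.37 − 350.46) / (50 − 0) = -0.001800
Flow direction (−∇h) has components (+0.009167 E, +0.001800 N).
Azimuth = atan2(E, N) = atan2(+0.009167, +0.001800) = 78.9° ≈ 079°.

079°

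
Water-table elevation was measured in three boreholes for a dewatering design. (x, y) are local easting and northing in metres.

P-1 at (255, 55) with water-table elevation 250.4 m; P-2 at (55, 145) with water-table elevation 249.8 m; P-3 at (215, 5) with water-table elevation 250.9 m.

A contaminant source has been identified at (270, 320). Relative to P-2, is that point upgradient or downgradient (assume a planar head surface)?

downgradient

Taking P-1 as reference: P-2−P-1 = (-200, 90, -0.6); P-3−P-1 = (-40, -50, +0.5).
Determinant of the coordinate differences = (-200)·(-50) − (-40)·90 = 13600.
∂h/∂x = [(-0.6)·(-50) − (+0.5)·90] / 13600 = -0.001103
∂h/∂y = [(-200)·(+0.5) − (-40)·(-0.6)] / 13600 = -0.009118
Head at (270, 320) = 250.4 + (-0.001103)·(15) + (-0.009118)·(265) = 247.97 m.
That is lower than the 249.8 m at P-2, so the point is downgradient.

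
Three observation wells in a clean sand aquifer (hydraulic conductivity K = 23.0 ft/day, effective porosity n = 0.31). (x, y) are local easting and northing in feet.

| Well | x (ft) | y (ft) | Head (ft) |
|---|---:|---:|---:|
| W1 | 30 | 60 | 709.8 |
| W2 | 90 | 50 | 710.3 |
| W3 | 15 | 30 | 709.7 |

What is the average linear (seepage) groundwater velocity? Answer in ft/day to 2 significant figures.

Taking W1 as reference: W2−W1 = (60, -10, +0.5); W3−W1 = (-15, -30, -0.1).
Solve a·Δx + b·Δy = Δh: det = 60·(-30) − (-15)·(-10) = -1950.
∂h/∂x = [(+0.5)·(-30) − (-0.1)·(-10)] / -1950 = +0.008205
∂h/∂y = [60·(-0.1) − (-15)·(+0.5)] / -1950 = -0.0007692
|∇h| = √(0.008205² + -0.0007692²) = 0.008241
Seepage velocity v = K·i/n = 23.0 × 0.008241 / 0.31 = 0.6114 ft/day.

0.61 ft/day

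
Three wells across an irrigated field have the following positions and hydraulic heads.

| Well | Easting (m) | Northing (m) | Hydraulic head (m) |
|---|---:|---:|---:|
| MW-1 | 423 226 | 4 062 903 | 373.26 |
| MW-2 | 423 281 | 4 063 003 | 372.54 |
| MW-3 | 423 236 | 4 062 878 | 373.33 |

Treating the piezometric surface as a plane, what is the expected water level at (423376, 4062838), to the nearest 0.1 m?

372.9 m

Taking MW-1 as reference: MW-2−MW-1 = (55, 100, -0.72); MW-3−MW-1 = (10, -25, +0.07).
Solve a·Δx + b·Δy = Δh: det = 55·(-25) − 10·100 = -2375.
∂h/∂x = [(-0.72)·(-25) − (+0.07)·100] / -2375 = -0.004632
∂h/∂y = [55·(+0.07) − 10·(-0.72)] / -2375 = -0.004653
h(423376, 4062838) = 373.26 + (-0.004632)·(150) + (-0.004653)·(-65) = 373.26 -0.695 +0.302 = 372.868 m.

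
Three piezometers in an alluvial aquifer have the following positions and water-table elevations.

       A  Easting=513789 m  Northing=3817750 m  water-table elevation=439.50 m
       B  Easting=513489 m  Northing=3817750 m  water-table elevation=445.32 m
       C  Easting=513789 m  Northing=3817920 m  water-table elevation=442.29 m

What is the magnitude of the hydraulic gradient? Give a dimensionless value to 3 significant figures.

∂h/∂x = (445.32 − 439.50) / (513489 − 513789) = -0.01940
∂h/∂y = (442.29 − 439.50) / (3817920 − 3817750) = +0.01641
|∇h| = √(-0.01940² + 0.01641²) = 0.02541

0.0254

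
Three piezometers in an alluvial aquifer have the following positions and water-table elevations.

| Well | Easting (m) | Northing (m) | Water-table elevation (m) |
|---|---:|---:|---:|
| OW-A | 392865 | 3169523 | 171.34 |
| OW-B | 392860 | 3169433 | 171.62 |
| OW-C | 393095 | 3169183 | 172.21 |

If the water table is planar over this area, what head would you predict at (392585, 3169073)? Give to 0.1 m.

172.9 m

Taking OW-A as reference: OW-B−OW-A = (-5, -90, +0.28); OW-C−OW-A = (230, -340, +0.87).
Determinant of the coordinate differences = (-5)·(-340) − 230·(-90) = 22400.
∂h/∂x = [(+0.28)·(-340) − (+0.87)·(-90)] / 22400 = -0.0007545
∂h/∂y = [(-5)·(+0.87) − 230·(+0.28)] / 22400 = -0.003069
h(392585, 3169073) = 171.34 + (-0.0007545)·(-280) + (-0.003069)·(-450) = 171.34 +0.211 +1.381 = 172.932 m.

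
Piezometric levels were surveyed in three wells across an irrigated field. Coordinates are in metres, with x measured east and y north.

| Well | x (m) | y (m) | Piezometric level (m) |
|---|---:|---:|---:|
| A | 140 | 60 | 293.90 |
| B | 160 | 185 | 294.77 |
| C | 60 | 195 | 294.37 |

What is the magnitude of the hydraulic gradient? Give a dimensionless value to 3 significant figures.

0.00775

Differences from A: to B (Δx, Δy, Δh) = (20, 125, +0.87); to C = (-80, 135, +0.47).
Determinant of the coordinate differences = 20·135 − (-80)·125 = 12700.
∂h/∂x = [(+0.87)·135 − (+0.47)·125] / 12700 = +0.004622
∂h/∂y = [20·(+0.47) − (-80)·(+0.87)] / 12700 = +0.006220
|∇h| = √(0.004622² + 0.006220²) = 0.007749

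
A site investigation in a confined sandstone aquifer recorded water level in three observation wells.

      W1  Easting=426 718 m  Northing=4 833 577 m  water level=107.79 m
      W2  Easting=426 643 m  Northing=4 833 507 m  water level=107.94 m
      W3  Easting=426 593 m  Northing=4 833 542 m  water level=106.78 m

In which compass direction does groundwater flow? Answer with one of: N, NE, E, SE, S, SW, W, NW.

NW

Taking W1 as reference: W2−W1 = (-75, -70, +0.15); W3−W1 = (-125, -35, -1.01).
Determinant of the coordinate differences = (-75)·(-35) − (-125)·(-70) = -6125.
∂h/∂x = [(+0.15)·(-35) − (-1.01)·(-70)] / -6125 = +0.01240
∂h/∂y = [(-75)·(-1.01) − (-125)·(+0.15)] / -6125 = -0.01543
Flow = −∇h = (-0.01240 east, +0.01543 north), which points northwest.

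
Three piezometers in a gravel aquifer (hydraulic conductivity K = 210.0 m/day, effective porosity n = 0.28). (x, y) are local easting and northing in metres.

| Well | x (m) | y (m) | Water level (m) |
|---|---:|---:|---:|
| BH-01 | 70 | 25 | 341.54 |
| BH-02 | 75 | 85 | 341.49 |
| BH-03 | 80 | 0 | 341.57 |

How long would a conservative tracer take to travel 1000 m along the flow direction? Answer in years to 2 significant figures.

3.1 years

Taking BH-01 as reference: BH-02−BH-01 = (5, 60, -0.05); BH-03−BH-01 = (10, -25, +0.03).
Determinant of the coordinate differences = 5·(-25) − 10·60 = -725.
∂h/∂x = [(-0.05)·(-25) − (+0.03)·60] / -725 = +0.0007586
∂h/∂y = [5·(+0.03) − 10·(-0.05)] / -725 = -0.0008966
|∇h| = √(0.0007586² + -0.0008966²) = 0.001174
Seepage velocity v = K·i/n = 210.0 × 0.001174 / 0.28 = 0.8805 m/day.
t = 1000 / 0.8805 = 1136 days = 3.11 years.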